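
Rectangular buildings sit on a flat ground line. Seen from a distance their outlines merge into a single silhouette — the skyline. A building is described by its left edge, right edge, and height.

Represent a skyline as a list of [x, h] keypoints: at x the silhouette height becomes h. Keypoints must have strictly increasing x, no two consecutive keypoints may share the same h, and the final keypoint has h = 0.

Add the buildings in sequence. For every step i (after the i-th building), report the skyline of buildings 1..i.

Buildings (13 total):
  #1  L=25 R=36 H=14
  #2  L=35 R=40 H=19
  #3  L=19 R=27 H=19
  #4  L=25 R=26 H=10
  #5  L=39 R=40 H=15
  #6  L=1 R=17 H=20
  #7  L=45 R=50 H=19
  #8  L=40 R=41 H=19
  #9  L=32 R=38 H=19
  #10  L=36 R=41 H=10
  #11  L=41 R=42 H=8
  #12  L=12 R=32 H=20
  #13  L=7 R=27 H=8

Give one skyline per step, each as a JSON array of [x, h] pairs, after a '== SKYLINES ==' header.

== SKYLINES ==
[[25,14],[36,0]]
[[25,14],[35,19],[40,0]]
[[19,19],[27,14],[35,19],[40,0]]
[[19,19],[27,14],[35,19],[40,0]]
[[19,19],[27,14],[35,19],[40,0]]
[[1,20],[17,0],[19,19],[27,14],[35,19],[40,0]]
[[1,20],[17,0],[19,19],[27,14],[35,19],[40,0],[45,19],[50,0]]
[[1,20],[17,0],[19,19],[27,14],[35,19],[41,0],[45,19],[50,0]]
[[1,20],[17,0],[19,19],[27,14],[32,19],[41,0],[45,19],[50,0]]
[[1,20],[17,0],[19,19],[27,14],[32,19],[41,0],[45,19],[50,0]]
[[1,20],[17,0],[19,19],[27,14],[32,19],[41,8],[42,0],[45,19],[50,0]]
[[1,20],[32,19],[41,8],[42,0],[45,19],[50,0]]
[[1,20],[32,19],[41,8],[42,0],[45,19],[50,0]]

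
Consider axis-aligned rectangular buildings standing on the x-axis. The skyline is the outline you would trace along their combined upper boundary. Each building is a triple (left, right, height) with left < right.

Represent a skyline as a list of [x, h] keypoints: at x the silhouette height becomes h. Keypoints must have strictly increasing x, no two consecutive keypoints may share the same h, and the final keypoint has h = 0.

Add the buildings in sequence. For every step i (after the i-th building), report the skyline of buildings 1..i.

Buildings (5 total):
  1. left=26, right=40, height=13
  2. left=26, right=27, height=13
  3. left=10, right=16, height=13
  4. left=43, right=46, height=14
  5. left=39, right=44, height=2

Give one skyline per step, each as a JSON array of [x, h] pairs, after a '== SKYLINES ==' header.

== SKYLINES ==
[[26,13],[40,0]]
[[26,13],[40,0]]
[[10,13],[16,0],[26,13],[40,0]]
[[10,13],[16,0],[26,13],[40,0],[43,14],[46,0]]
[[10,13],[16,0],[26,13],[40,2],[43,14],[46,0]]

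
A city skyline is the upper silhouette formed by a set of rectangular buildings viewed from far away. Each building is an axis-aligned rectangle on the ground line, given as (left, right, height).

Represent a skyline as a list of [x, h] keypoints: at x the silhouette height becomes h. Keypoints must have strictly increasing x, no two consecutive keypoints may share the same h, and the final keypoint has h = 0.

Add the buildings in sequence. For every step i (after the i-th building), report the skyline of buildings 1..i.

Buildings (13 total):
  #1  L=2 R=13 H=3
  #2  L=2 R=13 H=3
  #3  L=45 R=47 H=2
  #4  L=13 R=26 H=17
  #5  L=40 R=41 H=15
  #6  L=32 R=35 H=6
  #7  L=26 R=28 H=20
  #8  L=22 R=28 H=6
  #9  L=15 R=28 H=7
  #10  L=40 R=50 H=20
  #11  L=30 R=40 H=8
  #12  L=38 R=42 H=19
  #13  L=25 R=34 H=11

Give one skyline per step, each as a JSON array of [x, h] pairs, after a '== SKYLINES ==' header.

== SKYLINES ==
[[2,3],[13,0]]
[[2,3],[13,0]]
[[2,3],[13,0],[45,2],[47,0]]
[[2,3],[13,17],[26,0],[45,2],[47,0]]
[[2,3],[13,17],[26,0],[40,15],[41,0],[45,2],[47,0]]
[[2,3],[13,17],[26,0],[32,6],[35,0],[40,15],[41,0],[45,2],[47,0]]
[[2,3],[13,17],[26,20],[28,0],[32,6],[35,0],[40,15],[41,0],[45,2],[47,0]]
[[2,3],[13,17],[26,20],[28,0],[32,6],[35,0],[40,15],[41,0],[45,2],[47,0]]
[[2,3],[13,17],[26,20],[28,0],[32,6],[35,0],[40,15],[41,0],[45,2],[47,0]]
[[2,3],[13,17],[26,20],[28,0],[32,6],[35,0],[40,20],[50,0]]
[[2,3],[13,17],[26,20],[28,0],[30,8],[40,20],[50,0]]
[[2,3],[13,17],[26,20],[28,0],[30,8],[38,19],[40,20],[50,0]]
[[2,3],[13,17],[26,20],[28,11],[34,8],[38,19],[40,20],[50,0]]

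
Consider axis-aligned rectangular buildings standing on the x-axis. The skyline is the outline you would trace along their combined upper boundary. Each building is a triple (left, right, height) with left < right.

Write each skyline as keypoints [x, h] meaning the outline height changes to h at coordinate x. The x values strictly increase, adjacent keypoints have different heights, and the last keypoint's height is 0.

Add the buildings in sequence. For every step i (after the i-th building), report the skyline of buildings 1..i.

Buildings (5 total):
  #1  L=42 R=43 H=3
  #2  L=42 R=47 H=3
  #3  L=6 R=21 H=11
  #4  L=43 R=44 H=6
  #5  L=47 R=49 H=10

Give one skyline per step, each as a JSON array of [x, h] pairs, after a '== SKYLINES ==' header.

== SKYLINES ==
[[42,3],[43,0]]
[[42,3],[47,0]]
[[6,11],[21,0],[42,3],[47,0]]
[[6,11],[21,0],[42,3],[43,6],[44,3],[47,0]]
[[6,11],[21,0],[42,3],[43,6],[44,3],[47,10],[49,0]]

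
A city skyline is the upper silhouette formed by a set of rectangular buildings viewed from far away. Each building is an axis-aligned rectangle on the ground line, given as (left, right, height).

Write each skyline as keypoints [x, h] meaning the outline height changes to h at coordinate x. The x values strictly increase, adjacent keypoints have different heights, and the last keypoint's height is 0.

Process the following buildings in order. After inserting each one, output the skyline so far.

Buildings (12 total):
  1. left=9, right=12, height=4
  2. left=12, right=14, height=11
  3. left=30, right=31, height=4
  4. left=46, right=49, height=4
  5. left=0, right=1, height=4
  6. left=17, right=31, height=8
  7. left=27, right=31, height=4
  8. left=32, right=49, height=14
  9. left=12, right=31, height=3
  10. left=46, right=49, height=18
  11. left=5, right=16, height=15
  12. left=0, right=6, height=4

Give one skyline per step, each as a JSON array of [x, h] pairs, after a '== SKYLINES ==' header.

== SKYLINES ==
[[9,4],[12,0]]
[[9,4],[12,11],[14,0]]
[[9,4],[12,11],[14,0],[30,4],[31,0]]
[[9,4],[12,11],[14,0],[30,4],[31,0],[46,4],[49,0]]
[[0,4],[1,0],[9,4],[12,11],[14,0],[30,4],[31,0],[46,4],[49,0]]
[[0,4],[1,0],[9,4],[12,11],[14,0],[17,8],[31,0],[46,4],[49,0]]
[[0,4],[1,0],[9,4],[12,11],[14,0],[17,8],[31,0],[46,4],[49,0]]
[[0,4],[1,0],[9,4],[12,11],[14,0],[17,8],[31,0],[32,14],[49,0]]
[[0,4],[1,0],[9,4],[12,11],[14,3],[17,8],[31,0],[32,14],[49,0]]
[[0,4],[1,0],[9,4],[12,11],[14,3],[17,8],[31,0],[32,14],[46,18],[49,0]]
[[0,4],[1,0],[5,15],[16,3],[17,8],[31,0],[32,14],[46,18],[49,0]]
[[0,4],[5,15],[16,3],[17,8],[31,0],[32,14],[46,18],[49,0]]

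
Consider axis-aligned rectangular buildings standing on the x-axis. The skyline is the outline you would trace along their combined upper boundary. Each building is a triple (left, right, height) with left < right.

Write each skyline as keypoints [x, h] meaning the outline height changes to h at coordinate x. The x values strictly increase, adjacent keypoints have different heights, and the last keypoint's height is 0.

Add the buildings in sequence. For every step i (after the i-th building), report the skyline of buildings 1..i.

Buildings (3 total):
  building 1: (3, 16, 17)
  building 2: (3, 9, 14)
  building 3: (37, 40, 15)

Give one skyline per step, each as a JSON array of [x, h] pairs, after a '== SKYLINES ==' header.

== SKYLINES ==
[[3,17],[16,0]]
[[3,17],[16,0]]
[[3,17],[16,0],[37,15],[40,0]]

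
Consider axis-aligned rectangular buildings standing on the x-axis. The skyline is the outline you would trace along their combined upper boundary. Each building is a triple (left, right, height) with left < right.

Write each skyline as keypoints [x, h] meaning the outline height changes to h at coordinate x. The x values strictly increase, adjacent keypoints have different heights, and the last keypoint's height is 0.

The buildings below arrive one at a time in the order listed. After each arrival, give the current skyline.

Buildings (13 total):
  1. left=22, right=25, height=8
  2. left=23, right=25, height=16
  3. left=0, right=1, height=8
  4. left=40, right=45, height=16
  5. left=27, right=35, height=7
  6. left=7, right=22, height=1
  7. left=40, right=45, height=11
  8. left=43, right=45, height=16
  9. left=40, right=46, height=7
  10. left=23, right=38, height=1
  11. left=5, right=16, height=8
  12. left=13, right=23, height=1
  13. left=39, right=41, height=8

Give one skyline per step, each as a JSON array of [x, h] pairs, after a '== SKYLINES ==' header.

== SKYLINES ==
[[22,8],[25,0]]
[[22,8],[23,16],[25,0]]
[[0,8],[1,0],[22,8],[23,16],[25,0]]
[[0,8],[1,0],[22,8],[23,16],[25,0],[40,16],[45,0]]
[[0,8],[1,0],[22,8],[23,16],[25,0],[27,7],[35,0],[40,16],[45,0]]
[[0,8],[1,0],[7,1],[22,8],[23,16],[25,0],[27,7],[35,0],[40,16],[45,0]]
[[0,8],[1,0],[7,1],[22,8],[23,16],[25,0],[27,7],[35,0],[40,16],[45,0]]
[[0,8],[1,0],[7,1],[22,8],[23,16],[25,0],[27,7],[35,0],[40,16],[45,0]]
[[0,8],[1,0],[7,1],[22,8],[23,16],[25,0],[27,7],[35,0],[40,16],[45,7],[46,0]]
[[0,8],[1,0],[7,1],[22,8],[23,16],[25,1],[27,7],[35,1],[38,0],[40,16],[45,7],[46,0]]
[[0,8],[1,0],[5,8],[16,1],[22,8],[23,16],[25,1],[27,7],[35,1],[38,0],[40,16],[45,7],[46,0]]
[[0,8],[1,0],[5,8],[16,1],[22,8],[23,16],[25,1],[27,7],[35,1],[38,0],[40,16],[45,7],[46,0]]
[[0,8],[1,0],[5,8],[16,1],[22,8],[23,16],[25,1],[27,7],[35,1],[38,0],[39,8],[40,16],[45,7],[46,0]]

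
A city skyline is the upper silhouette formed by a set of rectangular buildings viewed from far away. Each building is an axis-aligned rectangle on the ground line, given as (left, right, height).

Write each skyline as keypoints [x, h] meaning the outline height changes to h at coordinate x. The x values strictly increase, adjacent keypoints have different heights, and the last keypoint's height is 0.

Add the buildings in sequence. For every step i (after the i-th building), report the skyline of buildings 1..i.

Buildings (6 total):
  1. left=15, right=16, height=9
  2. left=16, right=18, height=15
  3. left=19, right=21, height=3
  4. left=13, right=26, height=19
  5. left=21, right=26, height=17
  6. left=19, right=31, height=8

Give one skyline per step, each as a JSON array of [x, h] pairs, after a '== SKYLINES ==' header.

== SKYLINES ==
[[15,9],[16,0]]
[[15,9],[16,15],[18,0]]
[[15,9],[16,15],[18,0],[19,3],[21,0]]
[[13,19],[26,0]]
[[13,19],[26,0]]
[[13,19],[26,8],[31,0]]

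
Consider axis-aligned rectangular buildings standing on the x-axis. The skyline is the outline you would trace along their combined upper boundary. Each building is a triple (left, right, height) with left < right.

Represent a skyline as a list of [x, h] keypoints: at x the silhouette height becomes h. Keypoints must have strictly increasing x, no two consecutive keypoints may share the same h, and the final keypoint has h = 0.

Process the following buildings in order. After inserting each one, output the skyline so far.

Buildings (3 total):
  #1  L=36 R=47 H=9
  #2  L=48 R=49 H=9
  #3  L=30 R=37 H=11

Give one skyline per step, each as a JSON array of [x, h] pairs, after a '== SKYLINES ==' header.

== SKYLINES ==
[[36,9],[47,0]]
[[36,9],[47,0],[48,9],[49,0]]
[[30,11],[37,9],[47,0],[48,9],[49,0]]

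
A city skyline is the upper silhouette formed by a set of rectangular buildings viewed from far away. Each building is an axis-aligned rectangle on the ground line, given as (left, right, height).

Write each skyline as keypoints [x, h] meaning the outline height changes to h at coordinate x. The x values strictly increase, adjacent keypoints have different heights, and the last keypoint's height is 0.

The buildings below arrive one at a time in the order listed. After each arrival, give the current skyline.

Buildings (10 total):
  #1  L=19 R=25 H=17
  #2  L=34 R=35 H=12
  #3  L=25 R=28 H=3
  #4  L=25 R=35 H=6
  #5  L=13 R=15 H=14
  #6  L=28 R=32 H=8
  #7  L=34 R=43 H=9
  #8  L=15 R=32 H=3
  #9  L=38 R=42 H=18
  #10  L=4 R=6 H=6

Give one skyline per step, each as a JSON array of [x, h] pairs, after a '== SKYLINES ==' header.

== SKYLINES ==
[[19,17],[25,0]]
[[19,17],[25,0],[34,12],[35,0]]
[[19,17],[25,3],[28,0],[34,12],[35,0]]
[[19,17],[25,6],[34,12],[35,0]]
[[13,14],[15,0],[19,17],[25,6],[34,12],[35,0]]
[[13,14],[15,0],[19,17],[25,6],[28,8],[32,6],[34,12],[35,0]]
[[13,14],[15,0],[19,17],[25,6],[28,8],[32,6],[34,12],[35,9],[43,0]]
[[13,14],[15,3],[19,17],[25,6],[28,8],[32,6],[34,12],[35,9],[43,0]]
[[13,14],[15,3],[19,17],[25,6],[28,8],[32,6],[34,12],[35,9],[38,18],[42,9],[43,0]]
[[4,6],[6,0],[13,14],[15,3],[19,17],[25,6],[28,8],[32,6],[34,12],[35,9],[38,18],[42,9],[43,0]]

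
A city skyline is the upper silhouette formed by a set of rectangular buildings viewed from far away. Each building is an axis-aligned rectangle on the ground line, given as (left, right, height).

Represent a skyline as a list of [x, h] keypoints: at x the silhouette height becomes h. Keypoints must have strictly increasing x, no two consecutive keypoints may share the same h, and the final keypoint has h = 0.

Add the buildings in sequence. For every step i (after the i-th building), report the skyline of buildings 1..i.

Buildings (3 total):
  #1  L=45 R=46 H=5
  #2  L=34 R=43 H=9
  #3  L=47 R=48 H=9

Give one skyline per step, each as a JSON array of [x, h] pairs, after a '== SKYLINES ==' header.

== SKYLINES ==
[[45,5],[46,0]]
[[34,9],[43,0],[45,5],[46,0]]
[[34,9],[43,0],[45,5],[46,0],[47,9],[48,0]]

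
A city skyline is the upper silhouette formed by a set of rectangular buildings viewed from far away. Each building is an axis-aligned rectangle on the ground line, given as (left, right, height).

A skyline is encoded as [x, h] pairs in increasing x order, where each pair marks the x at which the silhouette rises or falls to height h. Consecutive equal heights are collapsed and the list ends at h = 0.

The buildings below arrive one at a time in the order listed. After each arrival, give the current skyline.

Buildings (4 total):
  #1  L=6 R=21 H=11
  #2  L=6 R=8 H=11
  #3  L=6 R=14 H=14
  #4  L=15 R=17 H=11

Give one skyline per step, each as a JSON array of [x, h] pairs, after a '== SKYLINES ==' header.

== SKYLINES ==
[[6,11],[21,0]]
[[6,11],[21,0]]
[[6,14],[14,11],[21,0]]
[[6,14],[14,11],[21,0]]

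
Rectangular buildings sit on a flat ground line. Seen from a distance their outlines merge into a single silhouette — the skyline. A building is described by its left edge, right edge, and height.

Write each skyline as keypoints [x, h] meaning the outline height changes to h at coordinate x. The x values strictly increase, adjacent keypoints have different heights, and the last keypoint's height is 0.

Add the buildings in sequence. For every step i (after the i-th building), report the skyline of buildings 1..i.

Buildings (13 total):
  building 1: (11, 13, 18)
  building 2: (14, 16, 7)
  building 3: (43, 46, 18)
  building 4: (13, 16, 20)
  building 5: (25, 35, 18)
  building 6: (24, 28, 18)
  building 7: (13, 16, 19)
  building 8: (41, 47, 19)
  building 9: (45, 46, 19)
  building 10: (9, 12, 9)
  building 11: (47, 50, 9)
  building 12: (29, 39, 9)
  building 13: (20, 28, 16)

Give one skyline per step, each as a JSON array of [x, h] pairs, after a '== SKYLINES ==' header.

== SKYLINES ==
[[11,18],[13,0]]
[[11,18],[13,0],[14,7],[16,0]]
[[11,18],[13,0],[14,7],[16,0],[43,18],[46,0]]
[[11,18],[13,20],[16,0],[43,18],[46,0]]
[[11,18],[13,20],[16,0],[25,18],[35,0],[43,18],[46,0]]
[[11,18],[13,20],[16,0],[24,18],[35,0],[43,18],[46,0]]
[[11,18],[13,20],[16,0],[24,18],[35,0],[43,18],[46,0]]
[[11,18],[13,20],[16,0],[24,18],[35,0],[41,19],[47,0]]
[[11,18],[13,20],[16,0],[24,18],[35,0],[41,19],[47,0]]
[[9,9],[11,18],[13,20],[16,0],[24,18],[35,0],[41,19],[47,0]]
[[9,9],[11,18],[13,20],[16,0],[24,18],[35,0],[41,19],[47,9],[50,0]]
[[9,9],[11,18],[13,20],[16,0],[24,18],[35,9],[39,0],[41,19],[47,9],[50,0]]
[[9,9],[11,18],[13,20],[16,0],[20,16],[24,18],[35,9],[39,0],[41,19],[47,9],[50,0]]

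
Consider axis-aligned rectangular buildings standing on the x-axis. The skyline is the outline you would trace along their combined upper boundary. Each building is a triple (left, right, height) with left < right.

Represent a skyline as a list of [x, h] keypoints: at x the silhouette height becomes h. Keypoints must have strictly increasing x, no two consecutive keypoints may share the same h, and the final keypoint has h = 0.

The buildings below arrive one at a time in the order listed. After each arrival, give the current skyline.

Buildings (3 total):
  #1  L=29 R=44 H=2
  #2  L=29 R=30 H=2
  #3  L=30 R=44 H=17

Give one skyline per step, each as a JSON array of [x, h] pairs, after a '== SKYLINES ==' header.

== SKYLINES ==
[[29,2],[44,0]]
[[29,2],[44,0]]
[[29,2],[30,17],[44,0]]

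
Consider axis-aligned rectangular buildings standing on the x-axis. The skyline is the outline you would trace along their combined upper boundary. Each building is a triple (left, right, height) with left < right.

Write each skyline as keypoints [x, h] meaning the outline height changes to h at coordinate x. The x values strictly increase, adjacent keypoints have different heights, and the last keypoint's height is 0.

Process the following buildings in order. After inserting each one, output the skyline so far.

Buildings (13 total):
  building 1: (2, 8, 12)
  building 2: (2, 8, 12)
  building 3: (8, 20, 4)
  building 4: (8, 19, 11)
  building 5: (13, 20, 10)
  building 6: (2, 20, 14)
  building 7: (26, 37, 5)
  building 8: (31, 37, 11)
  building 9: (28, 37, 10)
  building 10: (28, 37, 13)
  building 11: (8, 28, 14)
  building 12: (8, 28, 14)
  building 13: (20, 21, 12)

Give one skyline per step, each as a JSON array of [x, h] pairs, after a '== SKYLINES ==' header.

== SKYLINES ==
[[2,12],[8,0]]
[[2,12],[8,0]]
[[2,12],[8,4],[20,0]]
[[2,12],[8,11],[19,4],[20,0]]
[[2,12],[8,11],[19,10],[20,0]]
[[2,14],[20,0]]
[[2,14],[20,0],[26,5],[37,0]]
[[2,14],[20,0],[26,5],[31,11],[37,0]]
[[2,14],[20,0],[26,5],[28,10],[31,11],[37,0]]
[[2,14],[20,0],[26,5],[28,13],[37,0]]
[[2,14],[28,13],[37,0]]
[[2,14],[28,13],[37,0]]
[[2,14],[28,13],[37,0]]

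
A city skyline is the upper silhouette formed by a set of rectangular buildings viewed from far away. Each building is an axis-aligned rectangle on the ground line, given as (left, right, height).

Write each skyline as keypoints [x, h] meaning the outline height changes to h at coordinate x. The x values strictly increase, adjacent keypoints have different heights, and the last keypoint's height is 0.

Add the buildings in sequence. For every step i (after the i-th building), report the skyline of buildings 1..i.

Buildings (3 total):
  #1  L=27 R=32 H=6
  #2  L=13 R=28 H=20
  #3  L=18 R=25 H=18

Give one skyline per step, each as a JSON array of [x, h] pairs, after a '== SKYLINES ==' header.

== SKYLINES ==
[[27,6],[32,0]]
[[13,20],[28,6],[32,0]]
[[13,20],[28,6],[32,0]]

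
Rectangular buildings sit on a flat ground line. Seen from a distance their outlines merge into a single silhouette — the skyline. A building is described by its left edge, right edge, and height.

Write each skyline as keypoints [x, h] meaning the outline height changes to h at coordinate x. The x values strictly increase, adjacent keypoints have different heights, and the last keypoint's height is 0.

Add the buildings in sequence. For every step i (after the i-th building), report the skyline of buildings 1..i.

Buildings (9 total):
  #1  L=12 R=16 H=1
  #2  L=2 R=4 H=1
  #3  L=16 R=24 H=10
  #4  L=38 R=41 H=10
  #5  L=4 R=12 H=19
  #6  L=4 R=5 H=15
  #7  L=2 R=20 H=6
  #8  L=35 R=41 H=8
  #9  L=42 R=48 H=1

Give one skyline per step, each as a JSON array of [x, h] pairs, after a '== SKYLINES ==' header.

== SKYLINES ==
[[12,1],[16,0]]
[[2,1],[4,0],[12,1],[16,0]]
[[2,1],[4,0],[12,1],[16,10],[24,0]]
[[2,1],[4,0],[12,1],[16,10],[24,0],[38,10],[41,0]]
[[2,1],[4,19],[12,1],[16,10],[24,0],[38,10],[41,0]]
[[2,1],[4,19],[12,1],[16,10],[24,0],[38,10],[41,0]]
[[2,6],[4,19],[12,6],[16,10],[24,0],[38,10],[41,0]]
[[2,6],[4,19],[12,6],[16,10],[24,0],[35,8],[38,10],[41,0]]
[[2,6],[4,19],[12,6],[16,10],[24,0],[35,8],[38,10],[41,0],[42,1],[48,0]]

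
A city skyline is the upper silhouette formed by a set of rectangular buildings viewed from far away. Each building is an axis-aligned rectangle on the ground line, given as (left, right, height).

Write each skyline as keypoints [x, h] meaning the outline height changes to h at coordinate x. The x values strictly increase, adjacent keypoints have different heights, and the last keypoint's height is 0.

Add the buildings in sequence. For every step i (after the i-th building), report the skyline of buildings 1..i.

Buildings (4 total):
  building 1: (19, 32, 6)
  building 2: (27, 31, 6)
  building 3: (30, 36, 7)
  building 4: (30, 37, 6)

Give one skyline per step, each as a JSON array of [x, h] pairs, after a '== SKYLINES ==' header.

== SKYLINES ==
[[19,6],[32,0]]
[[19,6],[32,0]]
[[19,6],[30,7],[36,0]]
[[19,6],[30,7],[36,6],[37,0]]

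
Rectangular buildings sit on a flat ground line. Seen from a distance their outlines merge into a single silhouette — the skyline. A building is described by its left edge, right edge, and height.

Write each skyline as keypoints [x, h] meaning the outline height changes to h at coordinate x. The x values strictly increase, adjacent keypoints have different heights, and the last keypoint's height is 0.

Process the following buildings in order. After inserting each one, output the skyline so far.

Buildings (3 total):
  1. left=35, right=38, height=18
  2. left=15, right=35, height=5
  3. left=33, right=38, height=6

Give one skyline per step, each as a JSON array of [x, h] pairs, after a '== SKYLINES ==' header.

== SKYLINES ==
[[35,18],[38,0]]
[[15,5],[35,18],[38,0]]
[[15,5],[33,6],[35,18],[38,0]]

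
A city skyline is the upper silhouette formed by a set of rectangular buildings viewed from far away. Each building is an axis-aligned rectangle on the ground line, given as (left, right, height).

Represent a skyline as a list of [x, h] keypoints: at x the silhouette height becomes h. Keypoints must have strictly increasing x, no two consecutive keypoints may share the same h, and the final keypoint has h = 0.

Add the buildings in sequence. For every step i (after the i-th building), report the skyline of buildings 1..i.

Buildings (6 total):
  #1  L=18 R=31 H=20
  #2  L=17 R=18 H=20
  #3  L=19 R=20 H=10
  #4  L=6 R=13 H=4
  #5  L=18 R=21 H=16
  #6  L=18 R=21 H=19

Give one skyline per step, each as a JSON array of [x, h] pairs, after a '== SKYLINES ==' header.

== SKYLINES ==
[[18,20],[31,0]]
[[17,20],[31,0]]
[[17,20],[31,0]]
[[6,4],[13,0],[17,20],[31,0]]
[[6,4],[13,0],[17,20],[31,0]]
[[6,4],[13,0],[17,20],[31,0]]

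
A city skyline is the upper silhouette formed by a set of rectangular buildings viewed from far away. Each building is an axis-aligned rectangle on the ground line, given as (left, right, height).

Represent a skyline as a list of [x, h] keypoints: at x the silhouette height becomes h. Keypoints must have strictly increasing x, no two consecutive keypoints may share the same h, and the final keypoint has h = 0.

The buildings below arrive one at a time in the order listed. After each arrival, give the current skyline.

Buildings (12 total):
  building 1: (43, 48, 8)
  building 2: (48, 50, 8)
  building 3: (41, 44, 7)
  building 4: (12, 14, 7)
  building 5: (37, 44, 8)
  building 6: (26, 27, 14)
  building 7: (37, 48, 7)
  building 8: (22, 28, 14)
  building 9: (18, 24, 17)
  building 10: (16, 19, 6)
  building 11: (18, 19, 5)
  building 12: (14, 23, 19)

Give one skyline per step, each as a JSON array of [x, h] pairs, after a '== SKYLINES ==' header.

== SKYLINES ==
[[43,8],[48,0]]
[[43,8],[50,0]]
[[41,7],[43,8],[50,0]]
[[12,7],[14,0],[41,7],[43,8],[50,0]]
[[12,7],[14,0],[37,8],[50,0]]
[[12,7],[14,0],[26,14],[27,0],[37,8],[50,0]]
[[12,7],[14,0],[26,14],[27,0],[37,8],[50,0]]
[[12,7],[14,0],[22,14],[28,0],[37,8],[50,0]]
[[12,7],[14,0],[18,17],[24,14],[28,0],[37,8],[50,0]]
[[12,7],[14,0],[16,6],[18,17],[24,14],[28,0],[37,8],[50,0]]
[[12,7],[14,0],[16,6],[18,17],[24,14],[28,0],[37,8],[50,0]]
[[12,7],[14,19],[23,17],[24,14],[28,0],[37,8],[50,0]]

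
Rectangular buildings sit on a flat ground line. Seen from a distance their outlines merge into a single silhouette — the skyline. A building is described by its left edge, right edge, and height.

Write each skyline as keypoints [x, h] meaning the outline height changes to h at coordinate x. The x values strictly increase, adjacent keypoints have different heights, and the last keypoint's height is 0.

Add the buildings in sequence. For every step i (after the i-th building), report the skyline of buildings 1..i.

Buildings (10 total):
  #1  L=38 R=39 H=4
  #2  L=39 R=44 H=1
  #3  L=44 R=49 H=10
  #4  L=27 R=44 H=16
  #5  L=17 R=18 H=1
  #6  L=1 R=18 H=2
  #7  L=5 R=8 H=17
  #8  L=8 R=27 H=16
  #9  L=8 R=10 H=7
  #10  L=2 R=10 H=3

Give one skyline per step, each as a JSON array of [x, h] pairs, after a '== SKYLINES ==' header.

== SKYLINES ==
[[38,4],[39,0]]
[[38,4],[39,1],[44,0]]
[[38,4],[39,1],[44,10],[49,0]]
[[27,16],[44,10],[49,0]]
[[17,1],[18,0],[27,16],[44,10],[49,0]]
[[1,2],[18,0],[27,16],[44,10],[49,0]]
[[1,2],[5,17],[8,2],[18,0],[27,16],[44,10],[49,0]]
[[1,2],[5,17],[8,16],[44,10],[49,0]]
[[1,2],[5,17],[8,16],[44,10],[49,0]]
[[1,2],[2,3],[5,17],[8,16],[44,10],[49,0]]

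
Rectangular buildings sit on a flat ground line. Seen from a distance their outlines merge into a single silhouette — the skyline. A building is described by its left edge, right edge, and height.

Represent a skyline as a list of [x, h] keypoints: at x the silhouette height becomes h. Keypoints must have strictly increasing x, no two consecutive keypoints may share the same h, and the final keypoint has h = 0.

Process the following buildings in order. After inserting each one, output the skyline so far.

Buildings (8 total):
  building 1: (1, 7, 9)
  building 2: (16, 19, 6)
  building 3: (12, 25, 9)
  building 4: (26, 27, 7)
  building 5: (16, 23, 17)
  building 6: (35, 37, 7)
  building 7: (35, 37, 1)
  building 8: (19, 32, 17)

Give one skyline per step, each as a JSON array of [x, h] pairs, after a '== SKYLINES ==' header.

== SKYLINES ==
[[1,9],[7,0]]
[[1,9],[7,0],[16,6],[19,0]]
[[1,9],[7,0],[12,9],[25,0]]
[[1,9],[7,0],[12,9],[25,0],[26,7],[27,0]]
[[1,9],[7,0],[12,9],[16,17],[23,9],[25,0],[26,7],[27,0]]
[[1,9],[7,0],[12,9],[16,17],[23,9],[25,0],[26,7],[27,0],[35,7],[37,0]]
[[1,9],[7,0],[12,9],[16,17],[23,9],[25,0],[26,7],[27,0],[35,7],[37,0]]
[[1,9],[7,0],[12,9],[16,17],[32,0],[35,7],[37,0]]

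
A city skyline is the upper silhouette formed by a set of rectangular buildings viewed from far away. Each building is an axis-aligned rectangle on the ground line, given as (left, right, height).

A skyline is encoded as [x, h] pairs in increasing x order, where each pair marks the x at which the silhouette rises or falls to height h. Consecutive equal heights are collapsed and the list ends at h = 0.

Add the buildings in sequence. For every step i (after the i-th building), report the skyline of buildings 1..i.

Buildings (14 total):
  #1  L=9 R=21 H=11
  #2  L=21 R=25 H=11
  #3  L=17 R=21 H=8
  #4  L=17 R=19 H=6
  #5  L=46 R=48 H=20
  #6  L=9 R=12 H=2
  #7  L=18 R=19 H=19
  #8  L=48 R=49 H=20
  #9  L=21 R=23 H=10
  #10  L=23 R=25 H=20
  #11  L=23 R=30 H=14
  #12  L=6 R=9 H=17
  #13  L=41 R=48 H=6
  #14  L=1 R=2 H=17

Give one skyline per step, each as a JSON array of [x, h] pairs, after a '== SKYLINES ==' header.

== SKYLINES ==
[[9,11],[21,0]]
[[9,11],[25,0]]
[[9,11],[25,0]]
[[9,11],[25,0]]
[[9,11],[25,0],[46,20],[48,0]]
[[9,11],[25,0],[46,20],[48,0]]
[[9,11],[18,19],[19,11],[25,0],[46,20],[48,0]]
[[9,11],[18,19],[19,11],[25,0],[46,20],[49,0]]
[[9,11],[18,19],[19,11],[25,0],[46,20],[49,0]]
[[9,11],[18,19],[19,11],[23,20],[25,0],[46,20],[49,0]]
[[9,11],[18,19],[19,11],[23,20],[25,14],[30,0],[46,20],[49,0]]
[[6,17],[9,11],[18,19],[19,11],[23,20],[25,14],[30,0],[46,20],[49,0]]
[[6,17],[9,11],[18,19],[19,11],[23,20],[25,14],[30,0],[41,6],[46,20],[49,0]]
[[1,17],[2,0],[6,17],[9,11],[18,19],[19,11],[23,20],[25,14],[30,0],[41,6],[46,20],[49,0]]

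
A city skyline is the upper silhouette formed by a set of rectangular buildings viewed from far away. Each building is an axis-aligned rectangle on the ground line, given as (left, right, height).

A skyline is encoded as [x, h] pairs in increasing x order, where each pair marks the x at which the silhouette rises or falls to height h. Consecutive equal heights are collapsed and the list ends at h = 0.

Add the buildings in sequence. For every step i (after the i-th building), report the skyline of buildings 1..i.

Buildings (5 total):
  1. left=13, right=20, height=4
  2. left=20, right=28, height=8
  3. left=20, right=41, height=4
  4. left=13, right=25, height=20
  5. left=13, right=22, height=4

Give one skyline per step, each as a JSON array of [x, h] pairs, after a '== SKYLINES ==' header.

== SKYLINES ==
[[13,4],[20,0]]
[[13,4],[20,8],[28,0]]
[[13,4],[20,8],[28,4],[41,0]]
[[13,20],[25,8],[28,4],[41,0]]
[[13,20],[25,8],[28,4],[41,0]]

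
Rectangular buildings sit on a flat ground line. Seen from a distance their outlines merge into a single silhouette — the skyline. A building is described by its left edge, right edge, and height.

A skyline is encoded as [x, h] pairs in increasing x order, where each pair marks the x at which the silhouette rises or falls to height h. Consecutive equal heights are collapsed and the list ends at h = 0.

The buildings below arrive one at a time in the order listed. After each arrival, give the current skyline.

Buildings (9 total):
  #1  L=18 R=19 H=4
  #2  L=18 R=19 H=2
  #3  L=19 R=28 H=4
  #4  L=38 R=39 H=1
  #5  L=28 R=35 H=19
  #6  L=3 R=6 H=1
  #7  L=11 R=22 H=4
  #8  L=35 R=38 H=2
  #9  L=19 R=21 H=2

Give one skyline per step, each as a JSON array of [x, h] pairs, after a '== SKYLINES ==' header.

== SKYLINES ==
[[18,4],[19,0]]
[[18,4],[19,0]]
[[18,4],[28,0]]
[[18,4],[28,0],[38,1],[39,0]]
[[18,4],[28,19],[35,0],[38,1],[39,0]]
[[3,1],[6,0],[18,4],[28,19],[35,0],[38,1],[39,0]]
[[3,1],[6,0],[11,4],[28,19],[35,0],[38,1],[39,0]]
[[3,1],[6,0],[11,4],[28,19],[35,2],[38,1],[39,0]]
[[3,1],[6,0],[11,4],[28,19],[35,2],[38,1],[39,0]]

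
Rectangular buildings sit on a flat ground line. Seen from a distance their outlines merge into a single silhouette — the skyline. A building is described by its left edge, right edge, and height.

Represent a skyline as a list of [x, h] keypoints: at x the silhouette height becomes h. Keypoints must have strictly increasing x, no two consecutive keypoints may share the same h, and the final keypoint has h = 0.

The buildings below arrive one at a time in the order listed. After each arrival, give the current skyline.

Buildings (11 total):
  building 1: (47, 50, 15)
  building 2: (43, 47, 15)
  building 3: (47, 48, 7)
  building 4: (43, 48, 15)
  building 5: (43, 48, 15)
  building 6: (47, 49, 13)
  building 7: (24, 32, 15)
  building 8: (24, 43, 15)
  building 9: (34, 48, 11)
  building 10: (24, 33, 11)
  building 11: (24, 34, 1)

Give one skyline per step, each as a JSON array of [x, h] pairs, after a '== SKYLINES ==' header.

== SKYLINES ==
[[47,15],[50,0]]
[[43,15],[50,0]]
[[43,15],[50,0]]
[[43,15],[50,0]]
[[43,15],[50,0]]
[[43,15],[50,0]]
[[24,15],[32,0],[43,15],[50,0]]
[[24,15],[50,0]]
[[24,15],[50,0]]
[[24,15],[50,0]]
[[24,15],[50,0]]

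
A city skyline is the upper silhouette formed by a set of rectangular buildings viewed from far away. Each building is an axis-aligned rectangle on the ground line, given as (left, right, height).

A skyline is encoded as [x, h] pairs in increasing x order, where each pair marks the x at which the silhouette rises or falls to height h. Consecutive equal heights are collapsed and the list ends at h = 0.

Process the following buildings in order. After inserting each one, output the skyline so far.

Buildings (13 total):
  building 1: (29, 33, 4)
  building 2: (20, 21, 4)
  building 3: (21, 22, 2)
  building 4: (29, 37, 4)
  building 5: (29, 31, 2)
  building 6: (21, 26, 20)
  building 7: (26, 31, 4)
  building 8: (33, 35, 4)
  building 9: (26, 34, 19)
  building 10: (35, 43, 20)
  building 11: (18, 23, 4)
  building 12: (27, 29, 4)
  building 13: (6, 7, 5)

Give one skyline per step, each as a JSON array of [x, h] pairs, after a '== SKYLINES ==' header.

== SKYLINES ==
[[29,4],[33,0]]
[[20,4],[21,0],[29,4],[33,0]]
[[20,4],[21,2],[22,0],[29,4],[33,0]]
[[20,4],[21,2],[22,0],[29,4],[37,0]]
[[20,4],[21,2],[22,0],[29,4],[37,0]]
[[20,4],[21,20],[26,0],[29,4],[37,0]]
[[20,4],[21,20],[26,4],[37,0]]
[[20,4],[21,20],[26,4],[37,0]]
[[20,4],[21,20],[26,19],[34,4],[37,0]]
[[20,4],[21,20],[26,19],[34,4],[35,20],[43,0]]
[[18,4],[21,20],[26,19],[34,4],[35,20],[43,0]]
[[18,4],[21,20],[26,19],[34,4],[35,20],[43,0]]
[[6,5],[7,0],[18,4],[21,20],[26,19],[34,4],[35,20],[43,0]]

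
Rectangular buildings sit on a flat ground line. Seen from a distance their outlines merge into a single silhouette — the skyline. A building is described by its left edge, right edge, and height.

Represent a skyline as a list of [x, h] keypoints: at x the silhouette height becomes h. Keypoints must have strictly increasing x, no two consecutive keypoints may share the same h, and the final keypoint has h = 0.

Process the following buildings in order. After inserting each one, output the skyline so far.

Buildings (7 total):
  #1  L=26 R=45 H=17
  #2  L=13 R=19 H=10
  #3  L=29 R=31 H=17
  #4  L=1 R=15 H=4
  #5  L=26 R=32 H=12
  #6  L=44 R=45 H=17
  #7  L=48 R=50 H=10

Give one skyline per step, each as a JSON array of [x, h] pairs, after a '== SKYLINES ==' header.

== SKYLINES ==
[[26,17],[45,0]]
[[13,10],[19,0],[26,17],[45,0]]
[[13,10],[19,0],[26,17],[45,0]]
[[1,4],[13,10],[19,0],[26,17],[45,0]]
[[1,4],[13,10],[19,0],[26,17],[45,0]]
[[1,4],[13,10],[19,0],[26,17],[45,0]]
[[1,4],[13,10],[19,0],[26,17],[45,0],[48,10],[50,0]]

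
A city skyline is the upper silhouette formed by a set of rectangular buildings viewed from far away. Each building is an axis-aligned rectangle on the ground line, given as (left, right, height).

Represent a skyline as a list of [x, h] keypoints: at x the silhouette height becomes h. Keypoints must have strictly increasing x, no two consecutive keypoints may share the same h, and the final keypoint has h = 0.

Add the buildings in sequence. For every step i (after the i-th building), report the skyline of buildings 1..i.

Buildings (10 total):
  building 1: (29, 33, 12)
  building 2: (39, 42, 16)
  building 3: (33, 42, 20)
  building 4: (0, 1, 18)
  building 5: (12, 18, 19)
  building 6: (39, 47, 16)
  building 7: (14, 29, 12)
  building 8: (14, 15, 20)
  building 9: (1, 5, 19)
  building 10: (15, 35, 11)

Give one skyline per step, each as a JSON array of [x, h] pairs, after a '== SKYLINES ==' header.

== SKYLINES ==
[[29,12],[33,0]]
[[29,12],[33,0],[39,16],[42,0]]
[[29,12],[33,20],[42,0]]
[[0,18],[1,0],[29,12],[33,20],[42,0]]
[[0,18],[1,0],[12,19],[18,0],[29,12],[33,20],[42,0]]
[[0,18],[1,0],[12,19],[18,0],[29,12],[33,20],[42,16],[47,0]]
[[0,18],[1,0],[12,19],[18,12],[33,20],[42,16],[47,0]]
[[0,18],[1,0],[12,19],[14,20],[15,19],[18,12],[33,20],[42,16],[47,0]]
[[0,18],[1,19],[5,0],[12,19],[14,20],[15,19],[18,12],[33,20],[42,16],[47,0]]
[[0,18],[1,19],[5,0],[12,19],[14,20],[15,19],[18,12],[33,20],[42,16],[47,0]]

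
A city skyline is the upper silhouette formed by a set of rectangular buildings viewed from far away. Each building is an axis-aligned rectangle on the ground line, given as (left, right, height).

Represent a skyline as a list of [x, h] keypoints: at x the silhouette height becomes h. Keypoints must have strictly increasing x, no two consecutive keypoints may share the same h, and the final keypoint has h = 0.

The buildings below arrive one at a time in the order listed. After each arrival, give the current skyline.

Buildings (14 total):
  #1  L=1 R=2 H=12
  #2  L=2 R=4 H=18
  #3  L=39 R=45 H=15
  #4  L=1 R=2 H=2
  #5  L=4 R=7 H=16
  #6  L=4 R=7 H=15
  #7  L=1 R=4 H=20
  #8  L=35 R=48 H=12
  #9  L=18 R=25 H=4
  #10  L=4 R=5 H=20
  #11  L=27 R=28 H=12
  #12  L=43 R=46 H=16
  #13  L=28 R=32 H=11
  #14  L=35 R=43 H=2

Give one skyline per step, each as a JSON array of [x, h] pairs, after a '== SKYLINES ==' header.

== SKYLINES ==
[[1,12],[2,0]]
[[1,12],[2,18],[4,0]]
[[1,12],[2,18],[4,0],[39,15],[45,0]]
[[1,12],[2,18],[4,0],[39,15],[45,0]]
[[1,12],[2,18],[4,16],[7,0],[39,15],[45,0]]
[[1,12],[2,18],[4,16],[7,0],[39,15],[45,0]]
[[1,20],[4,16],[7,0],[39,15],[45,0]]
[[1,20],[4,16],[7,0],[35,12],[39,15],[45,12],[48,0]]
[[1,20],[4,16],[7,0],[18,4],[25,0],[35,12],[39,15],[45,12],[48,0]]
[[1,20],[5,16],[7,0],[18,4],[25,0],[35,12],[39,15],[45,12],[48,0]]
[[1,20],[5,16],[7,0],[18,4],[25,0],[27,12],[28,0],[35,12],[39,15],[45,12],[48,0]]
[[1,20],[5,16],[7,0],[18,4],[25,0],[27,12],[28,0],[35,12],[39,15],[43,16],[46,12],[48,0]]
[[1,20],[5,16],[7,0],[18,4],[25,0],[27,12],[28,11],[32,0],[35,12],[39,15],[43,16],[46,12],[48,0]]
[[1,20],[5,16],[7,0],[18,4],[25,0],[27,12],[28,11],[32,0],[35,12],[39,15],[43,16],[46,12],[48,0]]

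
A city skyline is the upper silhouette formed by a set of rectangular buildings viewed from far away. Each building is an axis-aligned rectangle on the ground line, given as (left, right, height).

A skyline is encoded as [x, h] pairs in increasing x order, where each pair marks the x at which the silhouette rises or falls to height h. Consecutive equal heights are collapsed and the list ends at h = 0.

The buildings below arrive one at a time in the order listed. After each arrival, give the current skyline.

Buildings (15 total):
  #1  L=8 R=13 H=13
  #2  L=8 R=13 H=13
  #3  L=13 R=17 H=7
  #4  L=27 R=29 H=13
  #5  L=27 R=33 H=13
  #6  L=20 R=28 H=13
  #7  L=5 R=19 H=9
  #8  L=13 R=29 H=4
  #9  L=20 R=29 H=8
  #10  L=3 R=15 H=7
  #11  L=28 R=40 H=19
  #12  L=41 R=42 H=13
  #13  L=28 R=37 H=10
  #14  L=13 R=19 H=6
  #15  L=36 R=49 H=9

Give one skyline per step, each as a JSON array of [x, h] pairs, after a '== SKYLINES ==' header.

== SKYLINES ==
[[8,13],[13,0]]
[[8,13],[13,0]]
[[8,13],[13,7],[17,0]]
[[8,13],[13,7],[17,0],[27,13],[29,0]]
[[8,13],[13,7],[17,0],[27,13],[33,0]]
[[8,13],[13,7],[17,0],[20,13],[33,0]]
[[5,9],[8,13],[13,9],[19,0],[20,13],[33,0]]
[[5,9],[8,13],[13,9],[19,4],[20,13],[33,0]]
[[5,9],[8,13],[13,9],[19,4],[20,13],[33,0]]
[[3,7],[5,9],[8,13],[13,9],[19,4],[20,13],[33,0]]
[[3,7],[5,9],[8,13],[13,9],[19,4],[20,13],[28,19],[40,0]]
[[3,7],[5,9],[8,13],[13,9],[19,4],[20,13],[28,19],[40,0],[41,13],[42,0]]
[[3,7],[5,9],[8,13],[13,9],[19,4],[20,13],[28,19],[40,0],[41,13],[42,0]]
[[3,7],[5,9],[8,13],[13,9],[19,4],[20,13],[28,19],[40,0],[41,13],[42,0]]
[[3,7],[5,9],[8,13],[13,9],[19,4],[20,13],[28,19],[40,9],[41,13],[42,9],[49,0]]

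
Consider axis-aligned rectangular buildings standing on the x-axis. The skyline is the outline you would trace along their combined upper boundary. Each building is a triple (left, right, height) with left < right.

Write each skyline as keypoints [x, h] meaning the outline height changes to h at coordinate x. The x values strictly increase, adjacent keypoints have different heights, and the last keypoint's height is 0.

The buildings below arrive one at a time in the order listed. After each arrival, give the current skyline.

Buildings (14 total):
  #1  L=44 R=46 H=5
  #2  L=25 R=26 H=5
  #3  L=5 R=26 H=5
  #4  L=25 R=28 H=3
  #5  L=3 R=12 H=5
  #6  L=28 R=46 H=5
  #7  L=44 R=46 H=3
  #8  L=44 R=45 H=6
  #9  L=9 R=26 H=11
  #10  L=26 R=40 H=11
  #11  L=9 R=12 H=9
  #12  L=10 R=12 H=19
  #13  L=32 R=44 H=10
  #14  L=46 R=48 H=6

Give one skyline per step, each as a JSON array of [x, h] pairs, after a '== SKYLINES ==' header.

== SKYLINES ==
[[44,5],[46,0]]
[[25,5],[26,0],[44,5],[46,0]]
[[5,5],[26,0],[44,5],[46,0]]
[[5,5],[26,3],[28,0],[44,5],[46,0]]
[[3,5],[26,3],[28,0],[44,5],[46,0]]
[[3,5],[26,3],[28,5],[46,0]]
[[3,5],[26,3],[28,5],[46,0]]
[[3,5],[26,3],[28,5],[44,6],[45,5],[46,0]]
[[3,5],[9,11],[26,3],[28,5],[44,6],[45,5],[46,0]]
[[3,5],[9,11],[40,5],[44,6],[45,5],[46,0]]
[[3,5],[9,11],[40,5],[44,6],[45,5],[46,0]]
[[3,5],[9,11],[10,19],[12,11],[40,5],[44,6],[45,5],[46,0]]
[[3,5],[9,11],[10,19],[12,11],[40,10],[44,6],[45,5],[46,0]]
[[3,5],[9,11],[10,19],[12,11],[40,10],[44,6],[45,5],[46,6],[48,0]]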